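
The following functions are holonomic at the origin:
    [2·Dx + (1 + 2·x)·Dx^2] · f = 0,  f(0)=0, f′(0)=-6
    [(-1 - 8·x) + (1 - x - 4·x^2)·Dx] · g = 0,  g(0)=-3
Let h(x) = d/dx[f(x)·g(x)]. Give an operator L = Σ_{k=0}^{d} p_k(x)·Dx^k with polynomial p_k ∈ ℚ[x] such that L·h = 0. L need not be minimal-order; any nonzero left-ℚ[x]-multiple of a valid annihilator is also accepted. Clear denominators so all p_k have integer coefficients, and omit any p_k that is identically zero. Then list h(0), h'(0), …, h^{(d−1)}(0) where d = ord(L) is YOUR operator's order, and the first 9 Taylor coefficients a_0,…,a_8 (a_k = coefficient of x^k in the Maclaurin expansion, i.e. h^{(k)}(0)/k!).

L = (160 + 720·x + 1152·x^2) + (11 + 170·x + 768·x^2 + 896·x^3)·Dx + (-5 - 21·x + 14·x^2 + 136·x^3 + 128·x^4)·Dx^2  (order 2).
h: a_k = 18, 0, 288, 240, 2508, 19368/5, 19716, 1431072/35, 5320116/35, …
ICs: h(0) = 18, h′(0) = 0.

f: a_k = 0, -6, 6, -8, 12, -96/5, 32, -384/7, 96, …
g: a_k = -3, -3, -15, -27, -87, -195, -543, -1323, -3495, …
f·g: L₀ = L_f ⊗_s L_g, ord ≤ 2·1.
h₀' ⇒ L via d/dx closure of L₀.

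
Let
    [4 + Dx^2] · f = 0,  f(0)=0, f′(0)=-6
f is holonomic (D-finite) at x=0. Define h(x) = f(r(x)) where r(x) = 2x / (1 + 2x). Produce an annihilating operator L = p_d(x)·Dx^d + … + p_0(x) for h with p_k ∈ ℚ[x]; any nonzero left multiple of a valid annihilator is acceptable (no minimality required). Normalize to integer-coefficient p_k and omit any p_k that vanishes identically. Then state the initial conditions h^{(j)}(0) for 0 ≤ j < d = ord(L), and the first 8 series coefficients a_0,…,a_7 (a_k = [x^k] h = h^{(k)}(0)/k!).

f: a_k = 0, -6, 0, 4, 0, -4/5, 0, 8/105, …
Change of var in L_f (x↦r) gives L₀.
L = 16 + (4 + 24·x + 48·x^2 + 32·x^3)·Dx + (1 + 8·x + 24·x^2 + 32·x^3 + 16·x^4)·Dx^2  (order 2).
h: a_k = 0, -12, 24, -16, -96, 2752/5, -1920, 565504/105, …
ICs: h(0) = 0, h′(0) = -12.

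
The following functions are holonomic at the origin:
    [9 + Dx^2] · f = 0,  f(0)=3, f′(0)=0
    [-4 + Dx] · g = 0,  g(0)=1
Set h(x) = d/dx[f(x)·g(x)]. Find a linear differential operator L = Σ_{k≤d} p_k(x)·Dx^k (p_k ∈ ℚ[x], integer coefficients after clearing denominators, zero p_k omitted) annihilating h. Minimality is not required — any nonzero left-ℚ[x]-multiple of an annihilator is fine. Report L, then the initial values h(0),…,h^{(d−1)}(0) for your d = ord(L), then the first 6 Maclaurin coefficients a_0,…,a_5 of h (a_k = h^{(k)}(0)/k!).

L = 25 - 8·Dx + Dx^2  (order 2).
h: a_k = 12, 21, -66, -527/2, -779/2, -11753/40, …
ICs: h(0) = 12, h′(0) = 21.

f: a_k = 3, 0, -27/2, 0, 81/8, 0, …
g: a_k = 1, 4, 8, 32/3, 32/3, 128/15, …
Product ⇒ symmetric product L₀, ord ≤ 2.
Derive L from L₀ (diff closure).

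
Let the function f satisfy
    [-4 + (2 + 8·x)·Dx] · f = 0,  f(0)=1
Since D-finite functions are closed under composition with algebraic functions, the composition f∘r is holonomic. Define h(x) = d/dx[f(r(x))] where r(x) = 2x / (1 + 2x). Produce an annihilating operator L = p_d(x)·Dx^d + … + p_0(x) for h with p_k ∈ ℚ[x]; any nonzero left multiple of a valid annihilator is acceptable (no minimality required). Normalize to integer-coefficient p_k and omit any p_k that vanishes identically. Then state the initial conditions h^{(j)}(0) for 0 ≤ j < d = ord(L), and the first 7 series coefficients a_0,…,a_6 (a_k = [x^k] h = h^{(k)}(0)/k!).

L = (-8 - 40·x) + (-1 - 12·x - 20·x^2)·Dx  (order 1).
h: a_k = 4, -32, 240, -1920, 16320, -144384, 1309952, …
ICs: h(0) = 4.

f: a_k = 1, 2, -2, 4, -10, 28, -84, …
h₀=f(r): pull back L_f along r ⇒ L₀.
Derive L from L₀ (diff closure).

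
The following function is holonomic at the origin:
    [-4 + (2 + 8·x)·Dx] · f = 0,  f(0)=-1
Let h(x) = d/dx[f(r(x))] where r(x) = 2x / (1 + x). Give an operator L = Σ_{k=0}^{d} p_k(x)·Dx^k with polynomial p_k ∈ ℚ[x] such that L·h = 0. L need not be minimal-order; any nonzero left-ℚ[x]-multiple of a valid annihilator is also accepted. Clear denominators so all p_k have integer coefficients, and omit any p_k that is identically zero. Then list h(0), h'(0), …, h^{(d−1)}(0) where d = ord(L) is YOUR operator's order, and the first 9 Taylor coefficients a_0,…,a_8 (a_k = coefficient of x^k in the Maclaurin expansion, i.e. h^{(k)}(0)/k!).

L = (-6 - 18·x) + (-1 - 10·x - 9·x^2)·Dx  (order 1).
h: a_k = -4, 24, -156, 1136, -8820, 70920, -582540, 4854240, -40872420, …
ICs: h(0) = -4.

f: a_k = -1, -2, 2, -4, 10, -28, 84, -264, 858, …
L₀ from L_f via x↦r, Dx↦r'^{-1}Dx.
Differentiate: ansatz ord ≤ ord L₀ ⇒ L.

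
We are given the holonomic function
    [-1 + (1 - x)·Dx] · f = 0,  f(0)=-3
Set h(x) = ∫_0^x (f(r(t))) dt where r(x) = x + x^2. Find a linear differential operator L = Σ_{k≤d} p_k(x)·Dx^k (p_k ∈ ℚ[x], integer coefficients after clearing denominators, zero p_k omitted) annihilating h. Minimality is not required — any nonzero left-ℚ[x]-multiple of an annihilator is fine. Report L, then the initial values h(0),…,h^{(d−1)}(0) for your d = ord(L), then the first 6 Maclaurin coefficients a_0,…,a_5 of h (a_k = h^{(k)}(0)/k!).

L = (1 + 2·x)·Dx + (-1 + x + x^2)·Dx^2  (order 2).
h: a_k = 0, -3, -3/2, -2, -9/4, -3, …
ICs: h(0) = 0, h′(0) = -3.

f: a_k = -3, -3, -3, -3, -3, -3, …
Substitute x→r, Dx→(1/r')Dx; clear ⇒ L₀.
h=∫₀ˣh₀: take L = L₀·Dx.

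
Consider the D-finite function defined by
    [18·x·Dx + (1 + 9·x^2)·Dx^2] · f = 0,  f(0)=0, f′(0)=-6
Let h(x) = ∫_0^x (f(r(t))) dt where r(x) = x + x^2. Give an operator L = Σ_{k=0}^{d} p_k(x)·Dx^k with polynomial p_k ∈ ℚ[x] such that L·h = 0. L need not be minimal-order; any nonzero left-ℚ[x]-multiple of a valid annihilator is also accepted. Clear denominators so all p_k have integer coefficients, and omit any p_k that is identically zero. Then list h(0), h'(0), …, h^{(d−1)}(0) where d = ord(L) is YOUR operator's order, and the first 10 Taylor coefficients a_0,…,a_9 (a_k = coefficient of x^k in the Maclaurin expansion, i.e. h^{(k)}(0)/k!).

f: a_k = 0, -6, 0, 18, 0, -486/5, 0, 4374/7, 0, -4374, …
f∘r: x↦r, Dx↦Dx/r' in L_f ⇒ L₀.
h=∫h₀ ⇒ L = L₀·Dx.
L = (-2 + 18·x + 72·x^2 + 108·x^3 + 54·x^4)·Dx^2 + (1 + 2·x + 9·x^2 + 36·x^3 + 45·x^4 + 18·x^5)·Dx^3  (order 3).
h: a_k = 0, 0, -3, -2, 9/2, 54/5, -36/5, -468/7, -1215/28, 378, …
ICs: h(0) = 0, h′(0) = 0, h′′(0) = -6.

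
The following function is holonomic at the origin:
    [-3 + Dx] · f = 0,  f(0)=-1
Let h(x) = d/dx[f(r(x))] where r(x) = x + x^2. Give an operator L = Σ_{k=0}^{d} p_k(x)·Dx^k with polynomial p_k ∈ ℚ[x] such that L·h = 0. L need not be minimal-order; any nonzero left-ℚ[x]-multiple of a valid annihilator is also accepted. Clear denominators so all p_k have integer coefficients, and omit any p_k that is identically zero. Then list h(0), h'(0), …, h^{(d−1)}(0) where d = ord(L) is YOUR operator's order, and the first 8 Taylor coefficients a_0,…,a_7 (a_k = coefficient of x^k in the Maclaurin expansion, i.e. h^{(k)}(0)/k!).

f: a_k = -1, -3, -9/2, -9/2, -27/8, -81/40, -81/80, -243/560, …
Substitute x→r, Dx→(1/r')Dx; clear ⇒ L₀.
h₀' ⇒ L via d/dx closure of L₀.
L = (5 + 12·x + 12·x^2) + (-1 - 2·x)·Dx  (order 1).
h: a_k = -3, -15, -81/2, -171/2, -1161/8, -8613/40, -4509/16, -188217/560, …
ICs: h(0) = -3.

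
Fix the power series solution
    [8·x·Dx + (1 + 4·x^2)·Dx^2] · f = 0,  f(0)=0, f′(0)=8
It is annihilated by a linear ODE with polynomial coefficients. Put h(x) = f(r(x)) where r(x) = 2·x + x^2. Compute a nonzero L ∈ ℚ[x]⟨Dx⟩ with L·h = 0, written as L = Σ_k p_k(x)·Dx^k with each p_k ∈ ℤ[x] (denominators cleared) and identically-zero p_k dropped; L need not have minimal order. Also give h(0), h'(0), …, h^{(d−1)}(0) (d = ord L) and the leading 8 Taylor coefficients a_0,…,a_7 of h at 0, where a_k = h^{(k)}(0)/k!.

f: a_k = 0, 8, 0, -32/3, 0, 128/5, 0, -512/7, …
f∘r: x↦r, Dx↦Dx/r' in L_f ⇒ L₀.
L = (-1 + 32·x + 64·x^2 + 48·x^3 + 12·x^4)·Dx + (1 + x + 16·x^2 + 32·x^3 + 20·x^4 + 4·x^5)·Dx^2  (order 2).
h: a_k = 0, 16, 8, -256/3, -128, 3776/5, 6112/3, -51200/7, …
ICs: h(0) = 0, h′(0) = 16.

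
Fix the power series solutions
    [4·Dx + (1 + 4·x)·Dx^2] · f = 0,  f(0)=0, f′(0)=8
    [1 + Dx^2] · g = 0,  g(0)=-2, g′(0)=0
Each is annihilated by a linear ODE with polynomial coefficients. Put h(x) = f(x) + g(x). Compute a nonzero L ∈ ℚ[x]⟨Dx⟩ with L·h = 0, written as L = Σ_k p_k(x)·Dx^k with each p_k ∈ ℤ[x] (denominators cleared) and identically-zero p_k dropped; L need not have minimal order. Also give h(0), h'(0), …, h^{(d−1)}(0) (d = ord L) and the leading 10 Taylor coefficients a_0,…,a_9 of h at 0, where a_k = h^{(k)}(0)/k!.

f: a_k = 0, 8, -16, 128/3, -128, 2048/5, -4096/3, 32768/7, -16384, 524288/9, …
g: a_k = -2, 0, 1, 0, -1/12, 0, 1/360, 0, -1/20160, 0, …
f+g: L₀ = lclm(L_f,L_g), ord ≤ 2+2.
L = (388 + 32·x + 64·x^2)·Dx + (33 + 140·x + 48·x^2 + 64·x^3)·Dx^2 + (388 + 32·x + 64·x^2)·Dx^3 + (33 + 140·x + 48·x^2 + 64·x^3)·Dx^4  (order 4).
h: a_k = -2, 8, -15, 128/3, -1537/12, 2048/5, -491519/360, 32768/7, -330301441/20160, 524288/9, …
ICs: h(0) = -2, h′(0) = 8, h′′(0) = -30, h′′′(0) = 256.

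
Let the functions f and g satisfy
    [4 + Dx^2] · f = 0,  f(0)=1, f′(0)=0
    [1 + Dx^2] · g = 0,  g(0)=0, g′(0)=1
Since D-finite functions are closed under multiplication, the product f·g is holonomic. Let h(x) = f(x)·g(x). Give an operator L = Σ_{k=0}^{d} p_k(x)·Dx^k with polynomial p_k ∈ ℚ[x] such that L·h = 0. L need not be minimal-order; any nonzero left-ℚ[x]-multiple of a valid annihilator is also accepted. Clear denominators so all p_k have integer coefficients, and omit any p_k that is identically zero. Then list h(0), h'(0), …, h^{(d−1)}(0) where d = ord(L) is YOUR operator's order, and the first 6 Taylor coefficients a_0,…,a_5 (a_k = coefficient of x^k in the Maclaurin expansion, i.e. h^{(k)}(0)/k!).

f: a_k = 1, 0, -2, 0, 2/3, 0, …
g: a_k = 0, 1, 0, -1/6, 0, 1/120, …
f·g: L₀ = L_f ⊗_s L_g, ord ≤ 2·2.
L = 9 + 10·Dx^2 + Dx^4  (order 4).
h: a_k = 0, 1, 0, -13/6, 0, 121/120, …
ICs: h(0) = 0, h′(0) = 1, h′′(0) = 0, h′′′(0) = -13.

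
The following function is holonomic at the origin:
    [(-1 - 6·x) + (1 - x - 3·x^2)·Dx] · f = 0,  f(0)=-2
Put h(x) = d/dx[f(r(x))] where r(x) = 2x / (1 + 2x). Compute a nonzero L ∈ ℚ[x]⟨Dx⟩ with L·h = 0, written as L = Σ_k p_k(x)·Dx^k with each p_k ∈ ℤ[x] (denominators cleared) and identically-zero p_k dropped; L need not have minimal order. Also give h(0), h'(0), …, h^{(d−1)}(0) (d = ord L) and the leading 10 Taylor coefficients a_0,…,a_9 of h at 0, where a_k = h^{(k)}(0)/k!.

L = (12 + 72·x + 576·x^2 + 672·x^3) + (-1 - 18·x - 48·x^2 + 136·x^3 + 336·x^4)·Dx  (order 1).
h: a_k = -4, -48, 0, -1152, 2880, -27648, 112896, -700416, 3317760, -17879040, …
ICs: h(0) = -4.

f: a_k = -2, -2, -8, -14, -38, -80, -194, -434, -1016, -2318, …
f∘r: x↦r, Dx↦Dx/r' in L_f ⇒ L₀.
h₀' ⇒ L via d/dx closure of L₀.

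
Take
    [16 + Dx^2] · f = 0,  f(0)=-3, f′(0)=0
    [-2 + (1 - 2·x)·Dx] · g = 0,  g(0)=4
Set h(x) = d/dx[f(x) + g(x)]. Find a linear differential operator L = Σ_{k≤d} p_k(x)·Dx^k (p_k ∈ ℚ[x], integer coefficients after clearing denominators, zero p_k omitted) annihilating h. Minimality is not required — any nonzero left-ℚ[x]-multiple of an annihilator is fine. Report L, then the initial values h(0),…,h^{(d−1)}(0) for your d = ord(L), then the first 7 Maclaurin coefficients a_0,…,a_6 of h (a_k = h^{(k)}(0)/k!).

L = (512 - 512·x + 512·x^2) + (-80 + 288·x - 384·x^2 + 256·x^3)·Dx + (32 - 32·x + 32·x^2)·Dx^2 + (-5 + 18·x - 24·x^2 + 16·x^3)·Dx^3  (order 3).
h: a_k = 8, 80, 96, 128, 640, 8192/5, 3584, …
ICs: h(0) = 8, h′(0) = 80, h′′(0) = 192.

f: a_k = -3, 0, 24, 0, -32, 0, 256/15, …
g: a_k = 4, 8, 16, 32, 64, 128, 256, …
f+g: L₀ = lclm(L_f,L_g), ord ≤ 2+1.
Differentiate: ansatz ord ≤ ord L₀ ⇒ L.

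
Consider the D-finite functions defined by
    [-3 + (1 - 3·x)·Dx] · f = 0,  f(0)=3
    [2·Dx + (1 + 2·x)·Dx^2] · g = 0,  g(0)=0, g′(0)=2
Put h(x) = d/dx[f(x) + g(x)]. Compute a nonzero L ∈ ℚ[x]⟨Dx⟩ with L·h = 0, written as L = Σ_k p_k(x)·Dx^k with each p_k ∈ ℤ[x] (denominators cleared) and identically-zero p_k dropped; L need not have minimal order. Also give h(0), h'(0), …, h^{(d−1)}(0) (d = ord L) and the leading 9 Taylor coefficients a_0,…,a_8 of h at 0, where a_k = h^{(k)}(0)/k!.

L = (78 + 36·x) + (23 + 132·x + 72·x^2)·Dx + (-4 + x + 27·x^2 + 18·x^3)·Dx^2  (order 2).
h: a_k = 11, 50, 251, 956, 3677, 13058, 46055, 157208, 531953, …
ICs: h(0) = 11, h′(0) = 50.

f: a_k = 3, 9, 27, 81, 243, 729, 2187, 6561, 19683, …
g: a_k = 0, 2, -2, 8/3, -4, 32/5, -32/3, 128/7, -32, …
Weyl lclm of L_f,L_g ⇒ L₀ (ord ≤ 3).
h=h₀': d/dx-closure on L₀ ⇒ L.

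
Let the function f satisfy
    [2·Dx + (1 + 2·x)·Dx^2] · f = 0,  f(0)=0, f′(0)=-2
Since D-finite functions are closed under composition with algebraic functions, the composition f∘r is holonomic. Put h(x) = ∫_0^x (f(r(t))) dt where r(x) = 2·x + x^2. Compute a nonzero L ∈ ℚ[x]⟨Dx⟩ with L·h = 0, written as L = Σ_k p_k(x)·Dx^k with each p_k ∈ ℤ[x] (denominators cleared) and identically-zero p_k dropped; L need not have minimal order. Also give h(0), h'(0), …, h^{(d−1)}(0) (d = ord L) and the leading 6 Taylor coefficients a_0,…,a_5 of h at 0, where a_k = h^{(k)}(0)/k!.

L = (3 + 4·x + 2·x^2)·Dx^2 + (1 + 5·x + 6·x^2 + 2·x^3)·Dx^3  (order 3).
h: a_k = 0, 0, -2, 2, -10/3, 34/5, …
ICs: h(0) = 0, h′(0) = 0, h′′(0) = -4.

f: a_k = 0, -2, 2, -8/3, 4, -32/5, …
Substitute x→r, Dx→(1/r')Dx; clear ⇒ L₀.
Integrate: L := L₀·Dx.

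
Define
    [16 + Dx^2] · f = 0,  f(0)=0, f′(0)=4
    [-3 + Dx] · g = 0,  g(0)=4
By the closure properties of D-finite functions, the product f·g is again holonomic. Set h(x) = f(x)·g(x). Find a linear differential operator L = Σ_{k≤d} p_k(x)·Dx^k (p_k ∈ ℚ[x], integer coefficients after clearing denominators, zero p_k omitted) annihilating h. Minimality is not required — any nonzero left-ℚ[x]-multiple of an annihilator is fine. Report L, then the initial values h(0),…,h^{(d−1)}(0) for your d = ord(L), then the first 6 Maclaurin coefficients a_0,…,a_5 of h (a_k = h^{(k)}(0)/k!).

f: a_k = 0, 4, 0, -32/3, 0, 128/15, …
g: a_k = 4, 12, 18, 18, 27/2, 81/10, …
L₀ := L_f ⊗_s L_g (sym. prod.), ord ≤ 2.
L = 25 - 6·Dx + Dx^2  (order 2).
h: a_k = 0, 16, 48, 88/3, -56, -1558/15, …
ICs: h(0) = 0, h′(0) = 16.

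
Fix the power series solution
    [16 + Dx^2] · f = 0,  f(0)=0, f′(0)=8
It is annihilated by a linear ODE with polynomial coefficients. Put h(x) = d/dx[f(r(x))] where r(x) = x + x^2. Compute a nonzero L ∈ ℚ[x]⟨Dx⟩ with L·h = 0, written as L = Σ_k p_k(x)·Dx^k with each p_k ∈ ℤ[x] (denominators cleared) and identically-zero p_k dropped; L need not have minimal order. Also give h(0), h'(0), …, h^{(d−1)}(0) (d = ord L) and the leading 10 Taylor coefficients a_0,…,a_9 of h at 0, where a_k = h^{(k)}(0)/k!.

L = (28 + 128·x + 384·x^2 + 512·x^3 + 256·x^4) + (-6 - 12·x)·Dx + (1 + 4·x + 4·x^2)·Dx^2  (order 2).
h: a_k = 8, 16, -64, -256, -704/3, 384, 51712/45, 45056/45, -141056/315, -13824/7, …
ICs: h(0) = 8, h′(0) = 16.

f: a_k = 0, 8, 0, -64/3, 0, 256/15, 0, -2048/315, 0, 4096/2835, …
L₀ from L_f via x↦r, Dx↦r'^{-1}Dx.
Derive L from L₀ (diff closure).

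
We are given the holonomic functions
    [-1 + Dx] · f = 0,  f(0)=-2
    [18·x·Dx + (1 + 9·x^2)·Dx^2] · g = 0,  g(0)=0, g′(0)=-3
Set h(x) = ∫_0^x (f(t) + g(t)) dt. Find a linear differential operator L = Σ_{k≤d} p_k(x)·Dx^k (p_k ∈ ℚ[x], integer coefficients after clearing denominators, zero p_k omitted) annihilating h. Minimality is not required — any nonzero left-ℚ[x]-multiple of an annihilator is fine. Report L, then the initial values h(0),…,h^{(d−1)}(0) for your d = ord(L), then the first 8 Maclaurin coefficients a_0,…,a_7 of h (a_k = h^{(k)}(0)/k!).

f: a_k = -2, -2, -1, -1/3, -1/12, -1/60, -1/360, -1/2520, …
g: a_k = 0, -3, 0, 9, 0, -243/5, 0, 2187/7, …
Weyl lclm of L_f,L_g ⇒ L₀ (ord ≤ 3).
h=∫h₀ ⇒ L = L₀·Dx.
L = (18 - 18·x - 486·x^2 - 162·x^3)·Dx^2 + (-19 + 468·x^2 - 81·x^4)·Dx^3 + (1 + 18·x + 18·x^2 + 162·x^3 + 81·x^4)·Dx^4  (order 4).
h: a_k = 0, -2, -5/2, -1/3, 13/6, -1/60, -2917/360, -1/2520, …
ICs: h(0) = 0, h′(0) = -2, h′′(0) = -5, h′′′(0) = -2.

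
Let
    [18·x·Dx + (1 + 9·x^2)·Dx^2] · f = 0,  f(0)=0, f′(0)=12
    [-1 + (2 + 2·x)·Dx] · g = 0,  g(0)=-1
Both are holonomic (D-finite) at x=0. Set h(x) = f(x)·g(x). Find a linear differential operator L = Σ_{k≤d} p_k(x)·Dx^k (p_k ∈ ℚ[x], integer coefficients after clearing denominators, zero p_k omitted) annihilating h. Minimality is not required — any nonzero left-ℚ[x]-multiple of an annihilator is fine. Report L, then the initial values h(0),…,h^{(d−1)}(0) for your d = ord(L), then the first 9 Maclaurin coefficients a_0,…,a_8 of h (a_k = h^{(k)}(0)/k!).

L = (3 - 36·x - 9·x^2) + (-4 + 68·x + 108·x^2 + 36·x^3)·Dx + (4 + 8·x + 40·x^2 + 72·x^3 + 36·x^4)·Dx^2  (order 2).
h: a_k = 0, -12, -6, 75/2, 69/4, -31749/160, -30489/320, 11404773/8960, 10993887/17920, …
ICs: h(0) = 0, h′(0) = -12.

f: a_k = 0, 12, 0, -36, 0, 972/5, 0, -8748/7, 0, …
g: a_k = -1, -1/2, 1/8, -1/16, 5/128, -7/256, 21/1024, -33/2048, 429/32768, …
f·g: L₀ = L_f ⊗_s L_g, ord ≤ 2·1.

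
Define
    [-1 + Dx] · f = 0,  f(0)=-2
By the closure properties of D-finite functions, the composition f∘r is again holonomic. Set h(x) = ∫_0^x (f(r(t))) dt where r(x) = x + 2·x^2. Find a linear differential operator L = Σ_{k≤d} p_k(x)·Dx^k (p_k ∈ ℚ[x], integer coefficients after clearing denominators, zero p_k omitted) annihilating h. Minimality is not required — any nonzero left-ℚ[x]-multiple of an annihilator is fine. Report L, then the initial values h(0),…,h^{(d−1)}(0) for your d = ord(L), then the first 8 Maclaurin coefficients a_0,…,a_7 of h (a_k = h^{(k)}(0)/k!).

L = (-1 - 4·x)·Dx + Dx^2  (order 2).
h: a_k = 0, -2, -1, -5/3, -13/12, -73/60, -281/360, -1741/2520, …
ICs: h(0) = 0, h′(0) = -2.

f: a_k = -2, -2, -1, -1/3, -1/12, -1/60, -1/360, -1/2520, …
h₀=f(r): pull back L_f along r ⇒ L₀.
h=∫₀ˣh₀: take L = L₀·Dx.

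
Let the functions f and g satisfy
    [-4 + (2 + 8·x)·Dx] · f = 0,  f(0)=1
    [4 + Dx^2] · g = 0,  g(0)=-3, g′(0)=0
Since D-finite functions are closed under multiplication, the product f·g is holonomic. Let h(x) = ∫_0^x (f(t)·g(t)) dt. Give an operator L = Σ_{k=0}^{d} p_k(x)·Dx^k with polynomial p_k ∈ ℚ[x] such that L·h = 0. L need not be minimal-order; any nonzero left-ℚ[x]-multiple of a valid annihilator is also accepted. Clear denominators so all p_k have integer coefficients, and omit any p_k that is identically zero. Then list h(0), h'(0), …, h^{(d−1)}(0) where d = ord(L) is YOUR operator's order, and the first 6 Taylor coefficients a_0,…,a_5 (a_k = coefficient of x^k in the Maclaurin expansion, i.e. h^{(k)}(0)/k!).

f: a_k = 1, 2, -2, 4, -10, 28, …
g: a_k = -3, 0, 6, 0, -2, 0, …
Product ⇒ symmetric product L₀, ord ≤ 2.
∫: right-multiply L₀ by Dx.
L = (16 + 32·x + 64·x^2)·Dx + (-4 - 16·x)·Dx^2 + (1 + 8·x + 16·x^2)·Dx^3  (order 3).
h: a_k = 0, -3, -3, 4, 0, 16/5, …
ICs: h(0) = 0, h′(0) = -3, h′′(0) = -6.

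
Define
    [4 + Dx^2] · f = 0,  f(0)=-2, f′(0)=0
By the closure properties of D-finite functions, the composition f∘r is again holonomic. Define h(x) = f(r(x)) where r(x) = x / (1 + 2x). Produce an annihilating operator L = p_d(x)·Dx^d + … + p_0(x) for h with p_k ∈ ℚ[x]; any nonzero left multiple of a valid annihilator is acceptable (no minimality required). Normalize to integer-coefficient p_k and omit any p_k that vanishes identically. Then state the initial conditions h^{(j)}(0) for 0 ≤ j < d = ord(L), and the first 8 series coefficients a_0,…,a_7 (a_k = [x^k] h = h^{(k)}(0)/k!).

L = 4 + (4 + 24·x + 48·x^2 + 32·x^3)·Dx + (1 + 8·x + 24·x^2 + 32·x^3 + 16·x^4)·Dx^2  (order 2).
h: a_k = -2, 0, 4, -16, 140/3, -352/3, 12008/45, -2784/5, …
ICs: h(0) = -2, h′(0) = 0.

f: a_k = -2, 0, 4, 0, -4/3, 0, 8/45, 0, …
L₀ from L_f via x↦r, Dx↦r'^{-1}Dx.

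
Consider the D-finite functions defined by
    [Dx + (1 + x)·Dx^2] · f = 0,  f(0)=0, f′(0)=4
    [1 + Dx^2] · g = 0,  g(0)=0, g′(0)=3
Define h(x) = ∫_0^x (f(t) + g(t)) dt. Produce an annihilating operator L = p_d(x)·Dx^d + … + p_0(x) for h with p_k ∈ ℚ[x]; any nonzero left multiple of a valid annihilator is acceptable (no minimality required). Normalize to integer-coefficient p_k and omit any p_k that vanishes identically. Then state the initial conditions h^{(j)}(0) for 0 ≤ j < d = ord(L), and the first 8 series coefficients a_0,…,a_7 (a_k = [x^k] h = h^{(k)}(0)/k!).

f: a_k = 0, 4, -2, 4/3, -1, 4/5, -2/3, 4/7, …
g: a_k = 0, 3, 0, -1/2, 0, 1/40, 0, -1/1680, …
h₀=f+g: left-lcm gives L₀, ord ≤ 4.
Integrate: L := L₀·Dx.
L = (7 + 2·x + x^2)·Dx^2 + (3 + 5·x + 3·x^2 + x^3)·Dx^3 + (7 + 2·x + x^2)·Dx^4 + (3 + 5·x + 3·x^2 + x^3)·Dx^5  (order 5).
h: a_k = 0, 0, 7/2, -2/3, 5/24, -1/5, 11/80, -2/21, …
ICs: h(0) = 0, h′(0) = 0, h′′(0) = 7, h′′′(0) = -4, h′′′′(0) = 5.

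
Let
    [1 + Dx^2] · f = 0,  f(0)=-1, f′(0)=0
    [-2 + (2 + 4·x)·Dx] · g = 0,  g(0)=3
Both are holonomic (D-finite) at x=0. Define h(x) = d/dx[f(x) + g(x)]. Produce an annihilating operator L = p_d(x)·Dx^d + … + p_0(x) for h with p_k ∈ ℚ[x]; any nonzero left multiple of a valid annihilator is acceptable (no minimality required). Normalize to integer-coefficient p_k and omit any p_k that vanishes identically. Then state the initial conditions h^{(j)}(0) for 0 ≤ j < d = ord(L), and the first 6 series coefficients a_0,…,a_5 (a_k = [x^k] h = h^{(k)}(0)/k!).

L = (-4 - x - x^2) + (-1 - 3·x - 3·x^2 - 2·x^3)·Dx + (-4 - x - x^2)·Dx^2 + (-1 - 3·x - 3·x^2 - 2·x^3)·Dx^3  (order 3).
h: a_k = 3, -2, 9/2, -23/3, 105/8, -1417/60, …
ICs: h(0) = 3, h′(0) = -2, h′′(0) = 9.

f: a_k = -1, 0, 1/2, 0, -1/24, 0, …
g: a_k = 3, 3, -3/2, 3/2, -15/8, 21/8, …
Weyl lclm of L_f,L_g ⇒ L₀ (ord ≤ 3).
h=h₀': d/dx-closure on L₀ ⇒ L.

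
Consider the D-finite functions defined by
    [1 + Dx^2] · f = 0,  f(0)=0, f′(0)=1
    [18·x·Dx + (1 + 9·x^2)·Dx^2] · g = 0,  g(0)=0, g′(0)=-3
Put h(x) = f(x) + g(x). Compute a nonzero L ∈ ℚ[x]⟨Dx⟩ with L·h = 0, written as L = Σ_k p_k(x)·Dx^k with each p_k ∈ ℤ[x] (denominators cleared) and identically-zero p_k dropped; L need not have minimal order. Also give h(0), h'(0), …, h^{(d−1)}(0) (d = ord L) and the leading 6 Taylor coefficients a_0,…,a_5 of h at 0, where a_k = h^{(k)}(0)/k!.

f: a_k = 0, 1, 0, -1/6, 0, 1/120, …
g: a_k = 0, -3, 0, 9, 0, -243/5, …
h₀=f+g: left-lcm gives L₀, ord ≤ 4.
L = (-1926·x + 17820·x^3 + 1458·x^5)·Dx + (-17 + 351·x^2 + 4617·x^4 + 729·x^6)·Dx^2 + (-1926·x + 17820·x^3 + 1458·x^5)·Dx^3 + (-17 + 351·x^2 + 4617·x^4 + 729·x^6)·Dx^4  (order 4).
h: a_k = 0, -2, 0, 53/6, 0, -5831/120, …
ICs: h(0) = 0, h′(0) = -2, h′′(0) = 0, h′′′(0) = 53.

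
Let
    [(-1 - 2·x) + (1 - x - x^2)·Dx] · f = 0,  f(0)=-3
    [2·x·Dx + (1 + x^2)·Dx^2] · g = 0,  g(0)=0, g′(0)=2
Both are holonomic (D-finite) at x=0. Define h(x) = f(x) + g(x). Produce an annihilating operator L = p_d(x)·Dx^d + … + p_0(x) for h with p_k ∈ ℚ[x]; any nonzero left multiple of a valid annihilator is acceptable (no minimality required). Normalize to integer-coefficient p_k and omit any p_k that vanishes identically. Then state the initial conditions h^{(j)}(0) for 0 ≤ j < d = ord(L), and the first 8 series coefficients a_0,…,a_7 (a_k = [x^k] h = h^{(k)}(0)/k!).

L = (-4 + 16·x + 64·x^2 + 72·x^3 + 66·x^4 + 6·x^6)·Dx + (10 + 24·x + 28·x^2 + 60·x^3 + 65·x^4 + 50·x^5 + 3·x^6 + 6·x^7)·Dx^2 + (-2 - 2·x - 2·x^2 + 8·x^3 + 5·x^4 + 11·x^5 + 6·x^6 + x^7 + x^8)·Dx^3  (order 3).
h: a_k = -3, -1, -6, -29/3, -15, -118/5, -39, -443/7, …
ICs: h(0) = -3, h′(0) = -1, h′′(0) = -12.

f: a_k = -3, -3, -6, -9, -15, -24, -39, -63, …
g: a_k = 0, 2, 0, -2/3, 0, 2/5, 0, -2/7, …
Sum ⇒ L₀ = lclm(L_f,L_g) in ℚ(x)⟨Dx⟩.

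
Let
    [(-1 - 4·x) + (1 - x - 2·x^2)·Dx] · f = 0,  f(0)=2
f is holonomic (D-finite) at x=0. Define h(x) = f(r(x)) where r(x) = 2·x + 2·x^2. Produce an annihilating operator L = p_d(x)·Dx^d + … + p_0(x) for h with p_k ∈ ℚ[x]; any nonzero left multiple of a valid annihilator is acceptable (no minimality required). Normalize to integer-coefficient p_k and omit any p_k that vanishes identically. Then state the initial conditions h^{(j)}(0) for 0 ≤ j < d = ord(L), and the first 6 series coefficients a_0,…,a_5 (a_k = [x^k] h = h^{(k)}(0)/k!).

f: a_k = 2, 2, 6, 10, 22, 42, …
L₀ from L_f via x↦r, Dx↦r'^{-1}Dx.
L = (2 + 20·x + 48·x^2 + 32·x^3) + (-1 + 2·x + 10·x^2 + 16·x^3 + 8·x^4)·Dx  (order 1).
h: a_k = 2, 4, 28, 128, 616, 2992, …
ICs: h(0) = 2.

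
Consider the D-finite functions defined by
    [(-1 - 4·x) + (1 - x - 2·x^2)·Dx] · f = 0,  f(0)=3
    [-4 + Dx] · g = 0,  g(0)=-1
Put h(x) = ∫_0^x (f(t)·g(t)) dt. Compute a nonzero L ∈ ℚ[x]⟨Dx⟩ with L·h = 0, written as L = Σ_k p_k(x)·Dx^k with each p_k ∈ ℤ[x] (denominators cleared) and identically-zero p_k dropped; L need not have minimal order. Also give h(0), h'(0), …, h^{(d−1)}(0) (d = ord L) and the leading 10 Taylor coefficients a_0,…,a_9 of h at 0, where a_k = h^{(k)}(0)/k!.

L = (5 - 8·x^2)·Dx + (-1 + x + 2·x^2)·Dx^2  (order 2).
h: a_k = 0, -3, -15/2, -15, -107/4, -229/5, -781/10, -2831/21, -39703/168, -14711/35, …
ICs: h(0) = 0, h′(0) = -3.

f: a_k = 3, 3, 9, 15, 33, 63, 129, 255, 513, 1023, …
g: a_k = -1, -4, -8, -32/3, -32/3, -128/15, -256/45, -1024/315, -512/315, -2048/2835, …
f·g: L₀ = L_f ⊗_s L_g, ord ≤ 1·1.
∫: right-multiply L₀ by Dx.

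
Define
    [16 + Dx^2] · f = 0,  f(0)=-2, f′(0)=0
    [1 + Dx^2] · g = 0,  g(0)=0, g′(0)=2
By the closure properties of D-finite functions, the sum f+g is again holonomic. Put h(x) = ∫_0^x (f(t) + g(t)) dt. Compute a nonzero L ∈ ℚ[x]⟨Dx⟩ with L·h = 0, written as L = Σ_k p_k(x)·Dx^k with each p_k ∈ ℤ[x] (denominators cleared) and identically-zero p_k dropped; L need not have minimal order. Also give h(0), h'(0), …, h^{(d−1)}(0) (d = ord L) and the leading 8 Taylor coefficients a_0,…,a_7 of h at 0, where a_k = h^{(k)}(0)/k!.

f: a_k = -2, 0, 16, 0, -64/3, 0, 512/45, 0, …
g: a_k = 0, 2, 0, -1/3, 0, 1/60, 0, -1/2520, …
Weyl lclm of L_f,L_g ⇒ L₀ (ord ≤ 4).
∫: right-multiply L₀ by Dx.
L = 16·Dx + 17·Dx^3 + Dx^5  (order 5).
h: a_k = 0, -2, 1, 16/3, -1/12, -64/15, 1/360, 512/315, …
ICs: h(0) = 0, h′(0) = -2, h′′(0) = 2, h′′′(0) = 32, h′′′′(0) = -2.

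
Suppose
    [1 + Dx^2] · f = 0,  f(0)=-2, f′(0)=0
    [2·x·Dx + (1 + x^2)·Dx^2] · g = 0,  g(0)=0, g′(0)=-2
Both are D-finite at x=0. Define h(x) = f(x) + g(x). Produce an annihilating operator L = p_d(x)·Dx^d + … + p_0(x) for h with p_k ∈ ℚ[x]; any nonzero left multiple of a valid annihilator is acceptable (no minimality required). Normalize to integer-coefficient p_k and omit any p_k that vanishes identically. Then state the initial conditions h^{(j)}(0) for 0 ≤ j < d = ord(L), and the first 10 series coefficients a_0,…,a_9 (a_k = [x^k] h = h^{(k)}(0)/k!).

f: a_k = -2, 0, 1, 0, -1/12, 0, 1/360, 0, -1/20160, 0, …
g: a_k = 0, -2, 0, 2/3, 0, -2/5, 0, 2/7, 0, -2/9, …
Weyl lclm of L_f,L_g ⇒ L₀ (ord ≤ 4).
L = (-22·x + 28·x^3 + 2·x^5)·Dx + (-1 + 7·x^2 + 9·x^4 + x^6)·Dx^2 + (-22·x + 28·x^3 + 2·x^5)·Dx^3 + (-1 + 7·x^2 + 9·x^4 + x^6)·Dx^4  (order 4).
h: a_k = -2, -2, 1, 2/3, -1/12, -2/5, 1/360, 2/7, -1/20160, -2/9, …
ICs: h(0) = -2, h′(0) = -2, h′′(0) = 2, h′′′(0) = 4.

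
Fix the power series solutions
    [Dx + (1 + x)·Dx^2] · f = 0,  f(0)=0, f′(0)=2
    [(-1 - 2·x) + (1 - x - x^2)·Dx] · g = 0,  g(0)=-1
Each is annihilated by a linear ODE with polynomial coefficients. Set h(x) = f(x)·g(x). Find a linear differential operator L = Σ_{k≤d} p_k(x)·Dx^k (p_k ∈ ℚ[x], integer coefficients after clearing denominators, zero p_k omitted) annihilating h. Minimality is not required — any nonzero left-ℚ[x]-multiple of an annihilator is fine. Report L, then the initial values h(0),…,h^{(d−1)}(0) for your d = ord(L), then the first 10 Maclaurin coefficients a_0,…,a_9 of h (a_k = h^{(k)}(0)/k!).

L = (3 + 4·x) + (1 + 7·x + 5·x^2)·Dx + (-1 + 2·x^2 + x^3)·Dx^2  (order 2).
h: a_k = 0, -2, -1, -11/3, -25/6, -247/30, -181/15, -1441/70, -13609/420, -13409/252, …
ICs: h(0) = 0, h′(0) = -2.

f: a_k = 0, 2, -1, 2/3, -1/2, 2/5, -1/3, 2/7, -1/4, 2/9, …
g: a_k = -1, -1, -2, -3, -5, -8, -13, -21, -34, -55, …
h₀=f·g: eliminate ⇒ L₀, order ≤ 2·1.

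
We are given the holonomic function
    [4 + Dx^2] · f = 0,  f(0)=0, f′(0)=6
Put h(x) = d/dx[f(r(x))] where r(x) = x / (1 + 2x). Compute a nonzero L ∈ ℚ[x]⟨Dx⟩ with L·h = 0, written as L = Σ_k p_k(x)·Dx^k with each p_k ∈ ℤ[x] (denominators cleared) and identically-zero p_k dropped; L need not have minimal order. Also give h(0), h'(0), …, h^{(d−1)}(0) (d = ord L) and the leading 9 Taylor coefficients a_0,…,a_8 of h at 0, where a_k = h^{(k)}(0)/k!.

L = (28 + 96·x + 96·x^2) + (12 + 72·x + 144·x^2 + 96·x^3)·Dx + (1 + 8·x + 24·x^2 + 32·x^3 + 16·x^4)·Dx^2  (order 2).
h: a_k = 6, -24, 60, -96, 4, 720, -55448/15, 203648/15, -896716/21, …
ICs: h(0) = 6, h′(0) = -24.

f: a_k = 0, 6, 0, -4, 0, 4/5, 0, -8/105, 0, …
Change of var in L_f (x↦r) gives L₀.
h=h₀': d/dx-closure on L₀ ⇒ L.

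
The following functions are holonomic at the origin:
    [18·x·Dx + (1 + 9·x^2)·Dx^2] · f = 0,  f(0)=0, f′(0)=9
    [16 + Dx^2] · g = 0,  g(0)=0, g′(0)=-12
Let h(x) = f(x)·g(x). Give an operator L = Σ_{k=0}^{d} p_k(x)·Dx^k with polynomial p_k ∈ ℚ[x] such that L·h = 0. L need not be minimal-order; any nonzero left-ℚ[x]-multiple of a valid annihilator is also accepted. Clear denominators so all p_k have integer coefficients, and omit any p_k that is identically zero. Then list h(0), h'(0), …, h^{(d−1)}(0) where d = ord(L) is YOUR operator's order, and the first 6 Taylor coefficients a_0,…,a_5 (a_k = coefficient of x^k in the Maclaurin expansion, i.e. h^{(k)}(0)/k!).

f: a_k = 0, 9, 0, -27, 0, 729/5, …
g: a_k = 0, -12, 0, 32, 0, -128/5, …
Sym-product of L_f,L_g gives L₀ (≤ ord 4).
L = (20800 + 494784·x^2 + 2923776·x^4 + 11943936·x^6 + 26873856·x^8) + (19584·x + 342144·x^3 + 2239488·x^5 + 6718464·x^7)·Dx + (1700 + 42732·x^2 + 318816·x^4 + 1492992·x^6 + 3359232·x^8)·Dx^2 + (1224·x + 21384·x^3 + 139968·x^5 + 419904·x^7)·Dx^3 + (25 + 738·x^2 + 8505·x^4 + 46656·x^6 + 104976·x^8)·Dx^4  (order 4).
h: a_k = 0, 0, -108, 0, 612, 0, …
ICs: h(0) = 0, h′(0) = 0, h′′(0) = -216, h′′′(0) = 0.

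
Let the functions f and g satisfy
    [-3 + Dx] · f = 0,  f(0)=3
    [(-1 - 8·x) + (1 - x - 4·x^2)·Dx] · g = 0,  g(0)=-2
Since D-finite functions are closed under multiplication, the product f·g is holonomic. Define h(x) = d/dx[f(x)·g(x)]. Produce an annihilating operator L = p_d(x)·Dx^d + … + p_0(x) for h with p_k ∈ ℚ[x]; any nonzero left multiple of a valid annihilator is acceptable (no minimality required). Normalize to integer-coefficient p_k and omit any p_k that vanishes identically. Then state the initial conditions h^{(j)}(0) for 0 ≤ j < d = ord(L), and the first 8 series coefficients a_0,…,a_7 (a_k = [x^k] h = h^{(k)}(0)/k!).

f: a_k = 3, 9, 27/2, 27/2, 81/8, 243/40, 243/80, 729/560, …
g: a_k = -2, -2, -10, -18, -58, -130, -362, -882, …
Sym-product of L_f,L_g gives L₀ (≤ ord 1).
h=h₀': d/dx-closure on L₀ ⇒ L.
L = (25 + 48·x - 39·x^2 - 120·x^3 + 144·x^4) + (-4 - x + 33·x^2 + 8·x^3 - 48·x^4)·Dx  (order 1).
h: a_k = -24, -150, -594, -2073, -6612, -408177/20, -243423/4, -49953243/280, …
ICs: h(0) = -24.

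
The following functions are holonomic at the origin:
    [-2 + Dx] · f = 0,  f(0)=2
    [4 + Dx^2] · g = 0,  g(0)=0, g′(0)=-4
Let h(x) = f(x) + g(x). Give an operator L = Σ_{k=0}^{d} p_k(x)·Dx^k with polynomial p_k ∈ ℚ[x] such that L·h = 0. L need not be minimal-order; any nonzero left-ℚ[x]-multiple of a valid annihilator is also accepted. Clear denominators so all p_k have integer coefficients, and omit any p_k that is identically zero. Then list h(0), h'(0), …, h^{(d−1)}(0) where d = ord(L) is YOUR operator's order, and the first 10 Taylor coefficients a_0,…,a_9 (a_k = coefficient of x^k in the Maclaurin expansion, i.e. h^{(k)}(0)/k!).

f: a_k = 2, 4, 4, 8/3, 4/3, 8/15, 8/45, 16/315, 4/315, 8/2835, …
g: a_k = 0, -4, 0, 8/3, 0, -8/15, 0, 16/315, 0, -8/2835, …
h₀=f+g: left-lcm gives L₀, ord ≤ 3.
L = -8 + 4·Dx - 2·Dx^2 + Dx^3  (order 3).
h: a_k = 2, 0, 4, 16/3, 4/3, 0, 8/45, 32/315, 4/315, 0, …
ICs: h(0) = 2, h′(0) = 0, h′′(0) = 8.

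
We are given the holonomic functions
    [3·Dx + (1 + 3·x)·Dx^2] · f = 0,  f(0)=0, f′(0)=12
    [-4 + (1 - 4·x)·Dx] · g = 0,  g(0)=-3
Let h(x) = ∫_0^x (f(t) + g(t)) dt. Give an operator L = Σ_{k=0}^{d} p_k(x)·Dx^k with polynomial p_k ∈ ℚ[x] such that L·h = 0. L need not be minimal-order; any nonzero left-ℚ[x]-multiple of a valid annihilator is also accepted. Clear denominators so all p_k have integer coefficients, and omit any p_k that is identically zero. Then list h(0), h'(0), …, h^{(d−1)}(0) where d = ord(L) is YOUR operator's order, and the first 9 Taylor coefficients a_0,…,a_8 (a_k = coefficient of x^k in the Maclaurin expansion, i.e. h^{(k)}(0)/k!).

f: a_k = 0, 12, -18, 36, -81, 972/5, -486, 8748/7, -6561/2, …
g: a_k = -3, -12, -48, -192, -768, -3072, -12288, -49152, -196608, …
f+g: L₀ = lclm(L_f,L_g), ord ≤ 2+1.
h=∫₀ˣh₀: take L = L₀·Dx.
L = (-432 - 288·x)·Dx^2 + (-78 - 720·x - 576·x^2)·Dx^3 + (11 + x - 144·x^2 - 144·x^3)·Dx^4  (order 4).
h: a_k = 0, -3, 0, -22, -39, -849/5, -2398/5, -12774/7, -83829/14, …
ICs: h(0) = 0, h′(0) = -3, h′′(0) = 0, h′′′(0) = -132.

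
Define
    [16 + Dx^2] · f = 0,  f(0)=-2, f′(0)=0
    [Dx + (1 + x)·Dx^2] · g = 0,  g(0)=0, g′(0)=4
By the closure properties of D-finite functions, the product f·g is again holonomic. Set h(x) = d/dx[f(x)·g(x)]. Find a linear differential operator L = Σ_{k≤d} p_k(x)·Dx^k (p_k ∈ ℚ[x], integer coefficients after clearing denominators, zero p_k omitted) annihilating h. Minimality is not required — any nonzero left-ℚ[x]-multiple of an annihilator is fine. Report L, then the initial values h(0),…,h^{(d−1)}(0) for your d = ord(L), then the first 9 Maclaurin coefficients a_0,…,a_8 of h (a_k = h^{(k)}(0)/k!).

f: a_k = -2, 0, 16, 0, -64/3, 0, 512/45, 0, -1024/315, …
g: a_k = 0, 4, -2, 4/3, -1, 4/5, -2/3, 4/7, -1/2, …
h₀=f·g: eliminate ⇒ L₀, order ≤ 2·2.
h=h₀': d/dx-closure on L₀ ⇒ L.
L = (96160 + 647168·x + 1757184·x^2 + 2482176·x^3 + 1931264·x^4 + 786432·x^5 + 131072·x^6) + (13728 + 74144·x + 156160·x^2 + 161280·x^3 + 81920·x^4 + 16384·x^5)·Dx + (13546 + 87008·x + 228848·x^2 + 316416·x^3 + 242944·x^4 + 98304·x^5 + 16384·x^6)·Dx^2 + (858 + 4634·x + 9760·x^2 + 10080·x^3 + 5120·x^4 + 1024·x^5)·Dx^3 + (471 + 2910·x + 7439·x^2 + 10080·x^3 + 7640·x^4 + 3072·x^5 + 512·x^6)·Dx^4  (order 4).
h: a_k = -8, 8, 184, -120, -328, 168, 3016/15, -3992/45, -1256/21, …
ICs: h(0) = -8, h′(0) = 8, h′′(0) = 368, h′′′(0) = -720.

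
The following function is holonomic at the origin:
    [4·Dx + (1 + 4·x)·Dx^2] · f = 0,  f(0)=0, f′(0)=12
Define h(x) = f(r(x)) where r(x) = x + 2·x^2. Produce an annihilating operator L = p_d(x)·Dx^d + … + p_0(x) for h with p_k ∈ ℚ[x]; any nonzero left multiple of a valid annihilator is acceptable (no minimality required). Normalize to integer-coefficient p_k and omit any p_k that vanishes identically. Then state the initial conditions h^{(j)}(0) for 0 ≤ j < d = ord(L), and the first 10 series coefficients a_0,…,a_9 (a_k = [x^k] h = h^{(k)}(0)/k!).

L = (16·x + 32·x^2)·Dx + (1 + 8·x + 24·x^2 + 32·x^3)·Dx^2  (order 2).
h: a_k = 0, 12, 0, -32, 96, -768/5, 0, 6144/7, -3072, 16384/3, …
ICs: h(0) = 0, h′(0) = 12.

f: a_k = 0, 12, -24, 64, -192, 3072/5, -2048, 49152/7, -24576, 262144/3, …
h₀=f(r): pull back L_f along r ⇒ L₀.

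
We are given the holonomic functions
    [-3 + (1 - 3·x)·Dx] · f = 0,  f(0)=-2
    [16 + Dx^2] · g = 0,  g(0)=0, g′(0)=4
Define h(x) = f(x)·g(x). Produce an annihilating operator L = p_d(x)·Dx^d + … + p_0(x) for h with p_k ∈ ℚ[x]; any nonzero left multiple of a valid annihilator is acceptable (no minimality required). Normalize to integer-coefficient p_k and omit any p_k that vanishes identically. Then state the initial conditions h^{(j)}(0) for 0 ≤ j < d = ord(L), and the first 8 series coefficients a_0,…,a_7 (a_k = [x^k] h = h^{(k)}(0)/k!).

f: a_k = -2, -6, -18, -54, -162, -486, -1458, -4374, …
g: a_k = 0, 4, 0, -32/3, 0, 128/15, 0, -1024/315, …
h₀=f·g: eliminate ⇒ L₀, order ≤ 1·2.
L = (-16 + 48·x) + 6·Dx + (-1 + 3·x)·Dx^2  (order 2).
h: a_k = 0, -8, -24, -152/3, -152, -7096/15, -7096/5, -1339096/315, …
ICs: h(0) = 0, h′(0) = -8.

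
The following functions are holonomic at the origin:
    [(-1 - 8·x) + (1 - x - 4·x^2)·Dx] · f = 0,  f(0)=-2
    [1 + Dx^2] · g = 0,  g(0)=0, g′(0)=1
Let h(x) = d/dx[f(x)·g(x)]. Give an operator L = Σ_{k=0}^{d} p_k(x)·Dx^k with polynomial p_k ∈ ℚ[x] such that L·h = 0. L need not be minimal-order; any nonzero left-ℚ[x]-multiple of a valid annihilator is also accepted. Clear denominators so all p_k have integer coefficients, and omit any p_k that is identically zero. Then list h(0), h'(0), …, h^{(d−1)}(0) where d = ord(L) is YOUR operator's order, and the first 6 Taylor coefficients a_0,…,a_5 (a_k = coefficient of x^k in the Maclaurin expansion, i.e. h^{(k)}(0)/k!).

L = (159 - 2·x - 7·x^2 + 8·x^3 + 16·x^4) + (22 + 178·x + 24·x^2 + 64·x^3)·Dx + (-7 + 6·x + 25·x^2 + 8·x^3 + 16·x^4)·Dx^2  (order 2).
h: a_k = -2, -4, -29, -212/3, -1127/4, -7621/10, …
ICs: h(0) = -2, h′(0) = -4.

f: a_k = -2, -2, -10, -18, -58, -130, …
g: a_k = 0, 1, 0, -1/6, 0, 1/120, …
Sym-product of L_f,L_g gives L₀ (≤ ord 2).
Derive L from L₀ (diff closure).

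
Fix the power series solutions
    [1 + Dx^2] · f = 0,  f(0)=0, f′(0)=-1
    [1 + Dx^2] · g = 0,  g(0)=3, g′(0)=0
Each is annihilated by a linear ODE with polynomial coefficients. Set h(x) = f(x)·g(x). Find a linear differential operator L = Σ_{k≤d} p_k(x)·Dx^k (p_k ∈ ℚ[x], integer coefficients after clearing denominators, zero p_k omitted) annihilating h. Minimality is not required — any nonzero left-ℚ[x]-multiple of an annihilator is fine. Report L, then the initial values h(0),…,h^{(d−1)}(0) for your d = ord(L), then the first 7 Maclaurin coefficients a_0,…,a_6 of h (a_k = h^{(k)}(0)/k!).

L = 4·Dx + Dx^3  (order 3).
h: a_k = 0, -3, 0, 2, 0, -2/5, 0, …
ICs: h(0) = 0, h′(0) = -3, h′′(0) = 0.

f: a_k = 0, -1, 0, 1/6, 0, -1/120, 0, …
g: a_k = 3, 0, -3/2, 0, 1/8, 0, -1/240, …
L₀ := L_f ⊗_s L_g (sym. prod.), ord ≤ 4.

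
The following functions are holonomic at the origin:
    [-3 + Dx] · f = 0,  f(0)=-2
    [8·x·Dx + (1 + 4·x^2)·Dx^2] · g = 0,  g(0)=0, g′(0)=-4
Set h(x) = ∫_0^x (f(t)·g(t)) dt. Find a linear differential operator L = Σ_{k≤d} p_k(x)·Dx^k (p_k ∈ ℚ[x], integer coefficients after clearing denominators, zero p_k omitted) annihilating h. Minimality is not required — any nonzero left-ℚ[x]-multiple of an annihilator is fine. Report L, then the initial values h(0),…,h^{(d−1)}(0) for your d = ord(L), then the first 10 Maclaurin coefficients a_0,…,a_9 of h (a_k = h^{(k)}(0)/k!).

f: a_k = -2, -6, -9, -9, -27/4, -81/20, -81/40, -243/280, -729/2240, -243/2240, …
g: a_k = 0, -4, 0, 16/3, 0, -64/5, 0, 256/7, 0, -1024/9, …
f·g: L₀ = L_f ⊗_s L_g, ord ≤ 1·2.
h=∫₀ˣh₀: take L = L₀·Dx.
L = (9 - 24·x + 36·x^2)·Dx + (-6 + 8·x - 24·x^2)·Dx^2 + (1 + 4·x^2)·Dx^3  (order 3).
h: a_k = 0, 0, 4, 8, 19/3, 4/5, 23/30, 45/7, 991/560, -571/42, …
ICs: h(0) = 0, h′(0) = 0, h′′(0) = 8.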